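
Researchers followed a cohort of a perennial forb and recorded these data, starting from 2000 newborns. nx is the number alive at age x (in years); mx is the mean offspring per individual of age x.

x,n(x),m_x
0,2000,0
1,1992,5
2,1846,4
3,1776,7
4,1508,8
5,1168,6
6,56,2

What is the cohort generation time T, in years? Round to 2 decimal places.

2.98

lx = nx/n0 = nx/2000: 1, 0.996, 0.923, 0.888, 0.754, 0.584, 0.028
lx·mx: 0, 4.98, 3.692, 6.216, 6.032, 3.504, 0.056 → R0 = 24.48
x·lx·mx: 0, 4.98, 7.384, 18.648, 24.128, 17.52, 0.336 → Σ = 72.996
T = 72.996 / 24.48 = 2.981863… → 2.98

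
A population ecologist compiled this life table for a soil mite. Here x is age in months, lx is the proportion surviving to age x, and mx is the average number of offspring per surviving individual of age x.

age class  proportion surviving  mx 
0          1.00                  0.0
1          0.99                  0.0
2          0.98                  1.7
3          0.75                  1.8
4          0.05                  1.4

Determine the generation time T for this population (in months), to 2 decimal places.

lx·mx: 0, 0, 1.666, 1.35, 0.07 → R0 = 3.086
x·lx·mx: 0, 0, 3.332, 4.05, 0.28 → Σ = 7.662
T = 7.662 / 3.086 = 2.482826… → 2.48

2.48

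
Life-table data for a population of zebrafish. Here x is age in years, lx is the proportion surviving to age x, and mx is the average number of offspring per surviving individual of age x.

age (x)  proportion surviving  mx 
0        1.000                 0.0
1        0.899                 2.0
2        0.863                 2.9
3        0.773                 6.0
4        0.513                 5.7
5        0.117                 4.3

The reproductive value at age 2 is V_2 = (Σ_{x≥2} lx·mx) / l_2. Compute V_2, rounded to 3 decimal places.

lx·mx for x ≥ 2: 2.5027, 4.638, 2.9241, 0.5031 → sum = 10.5679
V_2 = 10.5679 / l_2 = 10.5679 / 0.863 = 12.245539… → 12.246

12.246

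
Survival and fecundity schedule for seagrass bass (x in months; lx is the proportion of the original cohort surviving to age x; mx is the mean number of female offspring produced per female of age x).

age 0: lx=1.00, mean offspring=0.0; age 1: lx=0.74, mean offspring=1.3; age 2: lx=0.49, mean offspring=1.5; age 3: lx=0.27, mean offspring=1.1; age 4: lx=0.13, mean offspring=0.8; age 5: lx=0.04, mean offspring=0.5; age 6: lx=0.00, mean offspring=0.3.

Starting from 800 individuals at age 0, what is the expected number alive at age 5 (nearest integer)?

32

Expected survivors = N0 · l_5 = 800 × 0.04 = 32 → 32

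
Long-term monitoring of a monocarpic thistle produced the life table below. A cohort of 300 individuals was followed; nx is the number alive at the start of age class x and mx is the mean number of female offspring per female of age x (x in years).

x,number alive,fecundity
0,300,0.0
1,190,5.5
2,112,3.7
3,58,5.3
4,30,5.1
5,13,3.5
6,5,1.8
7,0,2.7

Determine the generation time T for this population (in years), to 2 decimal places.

lx = nx/n0 = nx/300: 1, 0.63333…, 0.37333…, 0.19333…, 0.1, 0.04333…, 0.01667…, 0
lx·mx: 0, 3.483333…, 1.381333…, 1.024667…, 0.51, 0.151667…, 0.03…, 0 → R0 = 6.581…
x·lx·mx: 0, 3.483333…, 2.762667…, 3.074…, 2.04, 0.758333…, 0.18…, 0 → Σ = 12.298333…
T = 12.298333… / 6.581… = 1.868764… → 1.87

1.87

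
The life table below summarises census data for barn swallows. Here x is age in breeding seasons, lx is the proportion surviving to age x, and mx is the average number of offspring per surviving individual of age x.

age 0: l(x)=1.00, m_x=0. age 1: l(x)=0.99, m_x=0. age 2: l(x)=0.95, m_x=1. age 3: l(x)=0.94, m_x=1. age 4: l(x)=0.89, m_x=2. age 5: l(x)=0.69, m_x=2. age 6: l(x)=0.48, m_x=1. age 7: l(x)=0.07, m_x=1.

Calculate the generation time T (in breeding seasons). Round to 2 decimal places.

3.95

lx·mx: 0, 0, 0.95, 0.94, 1.78, 1.38, 0.48, 0.07 → R0 = 5.6
x·lx·mx: 0, 0, 1.9, 2.82, 7.12, 6.9, 2.88, 0.49 → Σ = 22.11
T = 22.11 / 5.6 = 3.948214… → 3.95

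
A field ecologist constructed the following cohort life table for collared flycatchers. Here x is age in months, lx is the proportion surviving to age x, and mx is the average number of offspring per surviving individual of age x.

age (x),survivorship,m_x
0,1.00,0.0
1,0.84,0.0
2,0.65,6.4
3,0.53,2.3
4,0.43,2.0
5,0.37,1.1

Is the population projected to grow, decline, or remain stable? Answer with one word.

growing

R0 = Σ lx·mx = 0 + 0 + 4.16 + 1.219 + 0.86 + 0.407 = 6.646
R0 > 1, so the population is growing.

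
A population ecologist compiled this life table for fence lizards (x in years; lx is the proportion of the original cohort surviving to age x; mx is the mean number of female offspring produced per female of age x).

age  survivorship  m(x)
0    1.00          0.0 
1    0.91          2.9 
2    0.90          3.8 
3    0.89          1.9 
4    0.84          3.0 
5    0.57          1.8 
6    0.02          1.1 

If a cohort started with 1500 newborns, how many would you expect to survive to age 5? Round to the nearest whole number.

855

Expected survivors = N0 · l_5 = 1500 × 0.57 = 855 → 855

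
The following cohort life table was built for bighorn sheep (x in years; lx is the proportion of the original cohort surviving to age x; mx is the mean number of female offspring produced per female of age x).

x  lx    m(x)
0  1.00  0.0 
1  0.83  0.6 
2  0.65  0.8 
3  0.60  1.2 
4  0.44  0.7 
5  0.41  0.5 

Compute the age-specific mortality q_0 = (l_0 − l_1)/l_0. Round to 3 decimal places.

q_0 = (l_0 − l_1) / l_0 = (1 − 0.83) / 1
     = 0.17 / 1 = 0.17 → 0.170

0.170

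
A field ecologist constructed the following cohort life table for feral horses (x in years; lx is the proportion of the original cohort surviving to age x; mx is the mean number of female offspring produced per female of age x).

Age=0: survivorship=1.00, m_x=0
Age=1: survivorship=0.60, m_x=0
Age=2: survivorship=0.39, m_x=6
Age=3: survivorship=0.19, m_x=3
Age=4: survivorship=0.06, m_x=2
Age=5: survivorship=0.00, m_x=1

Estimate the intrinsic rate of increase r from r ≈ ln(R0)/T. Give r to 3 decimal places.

0.489

R0 = Σ lx·mx = 0 + 0 + 2.34 + 0.57 + 0.12 + 0 = 3.03
Σ x·lx·mx = 6.87; T = 6.87/3.03 = 2.26733…
r ≈ ln(R0)/T = ln(3.03)/2.26733… = 0.48893… → 0.489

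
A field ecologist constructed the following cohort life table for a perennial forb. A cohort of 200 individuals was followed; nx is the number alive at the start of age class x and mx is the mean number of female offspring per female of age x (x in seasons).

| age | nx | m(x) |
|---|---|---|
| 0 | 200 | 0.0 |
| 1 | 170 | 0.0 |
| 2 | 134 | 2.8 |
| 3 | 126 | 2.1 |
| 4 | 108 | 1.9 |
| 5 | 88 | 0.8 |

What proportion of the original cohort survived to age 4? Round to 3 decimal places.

0.540

l_4 = n_4/n_0 = 108/200 = 0.54 → 0.540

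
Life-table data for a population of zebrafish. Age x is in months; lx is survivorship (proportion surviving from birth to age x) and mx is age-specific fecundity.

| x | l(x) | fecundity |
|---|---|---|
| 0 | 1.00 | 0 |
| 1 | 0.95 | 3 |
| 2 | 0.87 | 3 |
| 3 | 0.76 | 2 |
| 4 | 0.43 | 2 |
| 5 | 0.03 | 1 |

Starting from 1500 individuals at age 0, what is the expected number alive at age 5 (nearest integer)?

45

Expected survivors = N0 · l_5 = 1500 × 0.03 = 45 → 45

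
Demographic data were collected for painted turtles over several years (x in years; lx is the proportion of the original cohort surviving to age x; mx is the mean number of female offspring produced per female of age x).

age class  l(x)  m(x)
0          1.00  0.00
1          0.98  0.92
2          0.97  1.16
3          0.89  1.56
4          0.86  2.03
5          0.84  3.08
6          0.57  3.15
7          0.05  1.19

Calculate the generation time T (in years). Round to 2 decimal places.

lx·mx: 0, 0.9016, 1.1252, 1.3884, 1.7458, 2.5872, 1.7955, 0.0595 → R0 = 9.6032
x·lx·mx: 0, 0.9016, 2.2504, 4.1652, 6.9832, 12.936, 10.773, 0.4165 → Σ = 38.4259
T = 38.4259 / 9.6032 = 4.001364… → 4.00

4.00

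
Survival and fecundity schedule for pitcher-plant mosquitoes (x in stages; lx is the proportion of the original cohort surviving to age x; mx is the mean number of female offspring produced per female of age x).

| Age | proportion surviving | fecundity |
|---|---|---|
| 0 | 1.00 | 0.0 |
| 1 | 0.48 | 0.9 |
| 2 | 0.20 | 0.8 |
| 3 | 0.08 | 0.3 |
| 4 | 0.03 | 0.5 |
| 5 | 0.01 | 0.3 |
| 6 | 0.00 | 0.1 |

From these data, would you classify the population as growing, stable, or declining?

R0 = Σ lx·mx = 0 + 0.432 + 0.16 + 0.024 + 0.015 + 0.003 + 0 = 0.634
R0 < 1, so the population is declining.

declining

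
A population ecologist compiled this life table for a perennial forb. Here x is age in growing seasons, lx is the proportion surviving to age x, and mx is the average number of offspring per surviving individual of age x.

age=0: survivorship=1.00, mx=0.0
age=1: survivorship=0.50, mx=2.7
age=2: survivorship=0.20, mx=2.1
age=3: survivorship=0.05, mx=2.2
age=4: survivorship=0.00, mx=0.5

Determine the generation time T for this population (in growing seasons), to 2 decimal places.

lx·mx: 0, 1.35, 0.42, 0.11, 0 → R0 = 1.88
x·lx·mx: 0, 1.35, 0.84, 0.33, 0 → Σ = 2.52
T = 2.52 / 1.88 = 1.340426… → 1.34

1.34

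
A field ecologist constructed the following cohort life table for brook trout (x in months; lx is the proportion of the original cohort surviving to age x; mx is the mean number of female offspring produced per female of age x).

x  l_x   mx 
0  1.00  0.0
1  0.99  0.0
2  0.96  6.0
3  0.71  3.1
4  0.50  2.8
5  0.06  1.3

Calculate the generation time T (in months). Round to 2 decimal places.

lx·mx: 0, 0, 5.76, 2.201, 1.4, 0.078 → R0 = 9.439
x·lx·mx: 0, 0, 11.52, 6.603, 5.6, 0.39 → Σ = 24.113
T = 24.113 / 9.439 = 2.554614… → 2.55

2.55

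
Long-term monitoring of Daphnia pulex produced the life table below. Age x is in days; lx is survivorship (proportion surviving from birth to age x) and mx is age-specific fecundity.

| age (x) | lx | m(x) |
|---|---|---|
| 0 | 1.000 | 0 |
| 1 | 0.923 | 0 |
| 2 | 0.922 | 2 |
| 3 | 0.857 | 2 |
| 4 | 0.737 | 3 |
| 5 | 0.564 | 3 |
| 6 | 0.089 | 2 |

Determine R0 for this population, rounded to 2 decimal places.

lx·mx by age: 0, 0, 1.844, 1.714, 2.211, 1.692, 0.178
R0 = Σ lx·mx = 7.639 → 7.64

7.64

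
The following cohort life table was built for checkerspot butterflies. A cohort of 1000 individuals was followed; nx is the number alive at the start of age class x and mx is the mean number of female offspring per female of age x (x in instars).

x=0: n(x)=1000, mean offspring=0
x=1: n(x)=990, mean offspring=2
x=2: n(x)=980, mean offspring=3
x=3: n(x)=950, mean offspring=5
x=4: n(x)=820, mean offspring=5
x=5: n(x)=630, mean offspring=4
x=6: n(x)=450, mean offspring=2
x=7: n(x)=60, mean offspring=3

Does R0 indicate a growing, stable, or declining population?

growing

lx = nx/n0 = nx/1000: 1, 0.99, 0.98, 0.95, 0.82, 0.63, 0.45, 0.06
R0 = Σ lx·mx = 0 + 1.98 + 2.94 + 4.75 + 4.1 + 2.52 + 0.9 + 0.18 = 17.37
R0 > 1, so the population is growing.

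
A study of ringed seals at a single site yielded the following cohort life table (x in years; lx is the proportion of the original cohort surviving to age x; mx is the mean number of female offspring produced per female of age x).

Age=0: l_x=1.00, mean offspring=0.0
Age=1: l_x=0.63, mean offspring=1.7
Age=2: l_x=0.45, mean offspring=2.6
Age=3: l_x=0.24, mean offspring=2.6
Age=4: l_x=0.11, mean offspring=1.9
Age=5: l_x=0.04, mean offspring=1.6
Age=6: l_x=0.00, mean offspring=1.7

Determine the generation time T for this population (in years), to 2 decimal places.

2.05

lx·mx: 0, 1.071, 1.17, 0.624, 0.209, 0.064, 0 → R0 = 3.138
x·lx·mx: 0, 1.071, 2.34, 1.872, 0.836, 0.32, 0 → Σ = 6.439
T = 6.439 / 3.138 = 2.051944… → 2.05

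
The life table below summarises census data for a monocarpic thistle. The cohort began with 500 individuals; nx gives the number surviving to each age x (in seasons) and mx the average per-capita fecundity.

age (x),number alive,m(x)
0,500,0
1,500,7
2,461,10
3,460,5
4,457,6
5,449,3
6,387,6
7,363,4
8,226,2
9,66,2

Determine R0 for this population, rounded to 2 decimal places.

37.71

lx = nx/n0 = nx/500: 1, 1, 0.922, 0.92, 0.914, 0.898, 0.774, 0.726, 0.452, 0.132
lx·mx by age: 0, 7, 9.22, 4.6, 5.484, 2.694, 4.644, 2.904, 0.904, 0.264
R0 = Σ lx·mx = 37.714 → 37.71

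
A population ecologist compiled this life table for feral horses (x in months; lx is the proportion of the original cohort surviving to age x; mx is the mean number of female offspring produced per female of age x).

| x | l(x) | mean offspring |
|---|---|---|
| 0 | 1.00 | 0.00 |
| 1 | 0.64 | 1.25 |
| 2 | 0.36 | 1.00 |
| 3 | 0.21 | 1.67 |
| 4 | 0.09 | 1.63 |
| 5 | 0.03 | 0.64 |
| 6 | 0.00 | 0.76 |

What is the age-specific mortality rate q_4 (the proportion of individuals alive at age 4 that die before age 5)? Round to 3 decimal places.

0.667

q_4 = (l_4 − l_5) / l_4 = (0.09 − 0.03) / 0.09
     = 0.06 / 0.09 = 0.666667… → 0.667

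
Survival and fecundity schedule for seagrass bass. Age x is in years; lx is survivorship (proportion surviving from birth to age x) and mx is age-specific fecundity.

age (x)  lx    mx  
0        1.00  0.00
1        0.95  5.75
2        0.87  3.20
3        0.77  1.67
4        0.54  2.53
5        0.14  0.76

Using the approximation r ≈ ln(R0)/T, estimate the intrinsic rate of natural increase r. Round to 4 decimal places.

R0 = Σ lx·mx = 0 + 5.4625 + 2.784 + 1.2859 + 1.3662 + 0.1064 = 11.005
Σ x·lx·mx = 20.885; T = 20.885/11.005 = 1.89777…
r ≈ ln(R0)/T = ln(11.005)/1.89777… = 1.26377… → 1.2638

1.2638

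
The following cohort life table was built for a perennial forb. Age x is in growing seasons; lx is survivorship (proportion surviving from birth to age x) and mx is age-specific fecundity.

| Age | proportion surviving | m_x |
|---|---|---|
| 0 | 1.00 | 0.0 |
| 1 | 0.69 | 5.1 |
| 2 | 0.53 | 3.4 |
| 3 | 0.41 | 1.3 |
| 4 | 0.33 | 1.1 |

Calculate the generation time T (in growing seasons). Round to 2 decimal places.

1.64

lx·mx: 0, 3.519, 1.802, 0.533, 0.363 → R0 = 6.217
x·lx·mx: 0, 3.519, 3.604, 1.599, 1.452 → Σ = 10.174
T = 10.174 / 6.217 = 1.636481… → 1.64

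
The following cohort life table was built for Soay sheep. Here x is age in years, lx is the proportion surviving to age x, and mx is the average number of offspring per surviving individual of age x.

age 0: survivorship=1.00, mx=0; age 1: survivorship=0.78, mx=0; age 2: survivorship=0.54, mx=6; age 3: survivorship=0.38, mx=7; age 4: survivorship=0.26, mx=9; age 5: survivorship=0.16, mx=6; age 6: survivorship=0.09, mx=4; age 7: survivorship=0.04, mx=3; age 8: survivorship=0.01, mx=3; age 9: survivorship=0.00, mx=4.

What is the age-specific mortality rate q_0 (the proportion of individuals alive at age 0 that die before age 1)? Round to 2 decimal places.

0.22

q_0 = (l_0 − l_1) / l_0 = (1 − 0.78) / 1
     = 0.22 / 1 = 0.22 → 0.22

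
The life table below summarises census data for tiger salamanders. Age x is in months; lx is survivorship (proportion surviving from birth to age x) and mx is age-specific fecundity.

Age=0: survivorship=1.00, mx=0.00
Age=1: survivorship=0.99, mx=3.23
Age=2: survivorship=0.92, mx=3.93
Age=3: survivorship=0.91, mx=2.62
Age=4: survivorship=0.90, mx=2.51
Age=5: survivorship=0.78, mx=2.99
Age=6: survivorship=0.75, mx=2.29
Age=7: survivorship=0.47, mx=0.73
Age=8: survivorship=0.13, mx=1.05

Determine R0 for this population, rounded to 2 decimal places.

15.99

lx·mx by age: 0, 3.1977, 3.6156, 2.3842, 2.259, 2.3322, 1.7175, 0.3431, 0.1365
R0 = Σ lx·mx = 15.9858 → 15.99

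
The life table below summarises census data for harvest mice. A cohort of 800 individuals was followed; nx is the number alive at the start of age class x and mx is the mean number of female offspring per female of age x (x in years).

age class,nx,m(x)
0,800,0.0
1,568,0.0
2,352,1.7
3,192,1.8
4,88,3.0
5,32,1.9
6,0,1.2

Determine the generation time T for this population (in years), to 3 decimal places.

lx = nx/n0 = nx/800: 1, 0.71, 0.44, 0.24, 0.11, 0.04, 0
lx·mx: 0, 0, 0.748, 0.432, 0.33, 0.076, 0 → R0 = 1.586
x·lx·mx: 0, 0, 1.496, 1.296, 1.32, 0.38, 0 → Σ = 4.492
T = 4.492 / 1.586 = 2.832282… → 2.832

2.832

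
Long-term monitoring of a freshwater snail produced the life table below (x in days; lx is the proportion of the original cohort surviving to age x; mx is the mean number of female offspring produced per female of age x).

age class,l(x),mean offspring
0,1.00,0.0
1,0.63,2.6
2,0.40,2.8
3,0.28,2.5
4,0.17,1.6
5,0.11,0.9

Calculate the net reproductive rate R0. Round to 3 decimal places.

3.829

lx·mx by age: 0, 1.638, 1.12, 0.7, 0.272, 0.099
R0 = Σ lx·mx = 3.829 → 3.829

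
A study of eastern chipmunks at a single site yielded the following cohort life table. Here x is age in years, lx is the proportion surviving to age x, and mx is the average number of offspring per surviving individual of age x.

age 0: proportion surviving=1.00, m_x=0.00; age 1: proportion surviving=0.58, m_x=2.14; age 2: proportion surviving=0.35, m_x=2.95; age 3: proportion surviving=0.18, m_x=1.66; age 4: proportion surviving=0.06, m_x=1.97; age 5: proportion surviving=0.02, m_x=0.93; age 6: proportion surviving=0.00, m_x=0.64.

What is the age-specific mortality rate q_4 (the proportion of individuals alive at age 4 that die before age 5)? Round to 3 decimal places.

0.667

q_4 = (l_4 − l_5) / l_4 = (0.06 − 0.02) / 0.06
     = 0.04 / 0.06 = 0.666667… → 0.667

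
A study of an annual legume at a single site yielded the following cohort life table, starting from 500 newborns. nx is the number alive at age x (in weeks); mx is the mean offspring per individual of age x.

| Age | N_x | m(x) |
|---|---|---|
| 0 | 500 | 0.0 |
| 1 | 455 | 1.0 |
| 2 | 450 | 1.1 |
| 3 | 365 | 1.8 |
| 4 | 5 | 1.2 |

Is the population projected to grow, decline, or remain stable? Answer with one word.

growing

lx = nx/n0 = nx/500: 1, 0.91, 0.9, 0.73, 0.01
R0 = Σ lx·mx = 0 + 0.91 + 0.99 + 1.314 + 0.012 = 3.226
R0 > 1, so the population is growing.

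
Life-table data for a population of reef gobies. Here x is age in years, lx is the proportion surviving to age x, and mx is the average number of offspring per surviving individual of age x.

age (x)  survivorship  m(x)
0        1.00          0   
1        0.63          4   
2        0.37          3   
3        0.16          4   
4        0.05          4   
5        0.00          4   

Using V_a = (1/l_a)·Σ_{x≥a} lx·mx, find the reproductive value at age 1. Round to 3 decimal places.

7.095

lx·mx for x ≥ 1: 2.52, 1.11, 0.64, 0.2, 0 → sum = 4.47
V_1 = 4.47 / l_1 = 4.47 / 0.63 = 7.095238… → 7.095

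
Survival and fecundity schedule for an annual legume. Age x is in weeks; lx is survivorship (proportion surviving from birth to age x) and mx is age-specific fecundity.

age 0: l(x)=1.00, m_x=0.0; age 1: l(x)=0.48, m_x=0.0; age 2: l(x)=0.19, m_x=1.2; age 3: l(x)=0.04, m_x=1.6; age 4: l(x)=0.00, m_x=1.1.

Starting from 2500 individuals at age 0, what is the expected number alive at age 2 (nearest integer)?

475

Expected survivors = N0 · l_2 = 2500 × 0.19 = 475 → 475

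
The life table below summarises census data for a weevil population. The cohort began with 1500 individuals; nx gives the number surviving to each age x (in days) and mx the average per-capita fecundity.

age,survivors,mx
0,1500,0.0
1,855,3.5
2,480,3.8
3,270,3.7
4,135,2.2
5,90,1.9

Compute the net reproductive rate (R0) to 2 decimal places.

lx = nx/n0 = nx/1500: 1, 0.57, 0.32, 0.18, 0.09, 0.06
lx·mx by age: 0, 1.995, 1.216, 0.666, 0.198, 0.114
R0 = Σ lx·mx = 4.189 → 4.19

4.19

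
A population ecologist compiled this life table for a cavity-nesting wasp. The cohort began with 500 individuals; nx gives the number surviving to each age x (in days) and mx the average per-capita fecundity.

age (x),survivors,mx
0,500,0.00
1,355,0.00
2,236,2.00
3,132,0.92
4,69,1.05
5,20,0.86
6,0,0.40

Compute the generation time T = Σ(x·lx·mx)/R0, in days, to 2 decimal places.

lx = nx/n0 = nx/500: 1, 0.71, 0.472, 0.264, 0.138, 0.04, 0
lx·mx: 0, 0, 0.944, 0.24288, 0.1449, 0.0344, 0 → R0 = 1.36618
x·lx·mx: 0, 0, 1.888, 0.72864, 0.5796, 0.172, 0 → Σ = 3.36824
T = 3.36824 / 1.36618 = 2.465444… → 2.47

2.47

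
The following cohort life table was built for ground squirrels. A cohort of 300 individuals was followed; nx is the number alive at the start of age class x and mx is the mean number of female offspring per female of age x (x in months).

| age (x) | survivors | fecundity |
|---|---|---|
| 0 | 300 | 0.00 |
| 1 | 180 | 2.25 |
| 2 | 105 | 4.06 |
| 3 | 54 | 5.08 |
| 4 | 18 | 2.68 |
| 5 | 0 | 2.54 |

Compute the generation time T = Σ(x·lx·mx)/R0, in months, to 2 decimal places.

1.97

lx = nx/n0 = nx/300: 1, 0.6, 0.35, 0.18, 0.06, 0
lx·mx: 0, 1.35, 1.421, 0.9144, 0.1608, 0 → R0 = 3.8462
x·lx·mx: 0, 1.35, 2.842, 2.7432, 0.6432, 0 → Σ = 7.5784
T = 7.5784 / 3.8462 = 1.97036… → 1.97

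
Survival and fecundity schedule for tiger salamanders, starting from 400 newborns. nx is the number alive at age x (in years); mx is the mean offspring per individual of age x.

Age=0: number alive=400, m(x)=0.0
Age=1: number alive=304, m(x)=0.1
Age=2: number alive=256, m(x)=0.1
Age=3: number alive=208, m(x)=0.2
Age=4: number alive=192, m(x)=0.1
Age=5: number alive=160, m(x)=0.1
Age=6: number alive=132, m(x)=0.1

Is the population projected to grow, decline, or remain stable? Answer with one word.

declining

lx = nx/n0 = nx/400: 1, 0.76, 0.64, 0.52, 0.48, 0.4, 0.33
R0 = Σ lx·mx = 0 + 0.076 + 0.064 + 0.104 + 0.048 + 0.04 + 0.033 = 0.365
R0 < 1, so the population is declining.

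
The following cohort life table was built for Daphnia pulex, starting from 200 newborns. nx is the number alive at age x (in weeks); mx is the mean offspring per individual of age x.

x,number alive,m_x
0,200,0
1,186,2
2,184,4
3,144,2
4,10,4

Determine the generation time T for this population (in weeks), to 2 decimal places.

2.00

lx = nx/n0 = nx/200: 1, 0.93, 0.92, 0.72, 0.05
lx·mx: 0, 1.86, 3.68, 1.44, 0.2 → R0 = 7.18
x·lx·mx: 0, 1.86, 7.36, 4.32, 0.8 → Σ = 14.34
T = 14.34 / 7.18 = 1.997214… → 2.00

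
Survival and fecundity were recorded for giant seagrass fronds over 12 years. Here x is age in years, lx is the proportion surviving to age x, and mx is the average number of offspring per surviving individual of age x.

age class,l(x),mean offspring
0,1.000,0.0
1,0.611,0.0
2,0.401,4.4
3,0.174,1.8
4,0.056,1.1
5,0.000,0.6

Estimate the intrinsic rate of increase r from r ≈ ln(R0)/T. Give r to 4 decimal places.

0.3450

R0 = Σ lx·mx = 0 + 0 + 1.7644 + 0.3132 + 0.0616 + 0 = 2.1392
Σ x·lx·mx = 4.7148; T = 4.7148/2.1392 = 2.204…
r ≈ ln(R0)/T = ln(2.1392)/2.204… = 0.345023… → 0.3450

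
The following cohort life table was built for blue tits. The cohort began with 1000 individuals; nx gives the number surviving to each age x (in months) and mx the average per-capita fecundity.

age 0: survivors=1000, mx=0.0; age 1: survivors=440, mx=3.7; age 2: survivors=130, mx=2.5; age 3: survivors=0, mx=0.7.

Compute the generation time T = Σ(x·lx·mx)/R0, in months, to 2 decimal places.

lx = nx/n0 = nx/1000: 1, 0.44, 0.13, 0
lx·mx: 0, 1.628, 0.325, 0 → R0 = 1.953
x·lx·mx: 0, 1.628, 0.65, 0 → Σ = 2.278
T = 2.278 / 1.953 = 1.166411… → 1.17

1.17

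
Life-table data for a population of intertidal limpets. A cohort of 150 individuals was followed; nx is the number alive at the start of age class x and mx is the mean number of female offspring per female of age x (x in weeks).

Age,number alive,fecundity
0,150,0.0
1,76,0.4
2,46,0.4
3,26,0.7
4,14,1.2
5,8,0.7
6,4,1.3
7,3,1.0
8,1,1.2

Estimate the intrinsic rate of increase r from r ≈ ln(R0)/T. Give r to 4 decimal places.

-0.1480

lx = nx/n0 = nx/150: 1, 0.50667…, 0.30667…, 0.17333…, 0.09333…, 0.05333…, 0.02667…, 0.02, 0.00667…
R0 = Σ lx·mx = 0 + 0.20267… + 0.12267… + 0.12133… + 0.112… + 0.03733… + 0.03467… + 0.02 + 0.008… = 0.658667…
Σ x·lx·mx = 1.858667…; T = 1.858667…/0.658667… = 2.82186…
r ≈ ln(R0)/T = ln(0.658667…)/2.82186… = -0.147965… → -0.1480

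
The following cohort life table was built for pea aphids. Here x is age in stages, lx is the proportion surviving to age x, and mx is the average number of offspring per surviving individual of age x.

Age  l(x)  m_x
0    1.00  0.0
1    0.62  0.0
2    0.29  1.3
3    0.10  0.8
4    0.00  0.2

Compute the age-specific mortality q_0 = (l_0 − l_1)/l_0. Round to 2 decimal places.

0.38

q_0 = (l_0 − l_1) / l_0 = (1 − 0.62) / 1
     = 0.38 / 1 = 0.38 → 0.38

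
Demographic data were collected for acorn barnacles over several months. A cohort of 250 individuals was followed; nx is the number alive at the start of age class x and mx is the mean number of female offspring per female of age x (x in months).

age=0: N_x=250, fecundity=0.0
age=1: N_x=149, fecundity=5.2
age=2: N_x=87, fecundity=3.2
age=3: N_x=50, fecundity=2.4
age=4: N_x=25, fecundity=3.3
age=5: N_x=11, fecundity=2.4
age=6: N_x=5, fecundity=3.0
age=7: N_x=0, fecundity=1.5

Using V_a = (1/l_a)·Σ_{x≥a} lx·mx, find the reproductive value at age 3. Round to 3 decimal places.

4.878

lx = nx/n0 = nx/250: 1, 0.596, 0.348, 0.2, 0.1, 0.044, 0.02, 0
lx·mx for x ≥ 3: 0.48, 0.33, 0.1056, 0.06, 0 → sum = 0.9756
V_3 = 0.9756 / l_3 = 0.9756 / 0.2 = 4.878 → 4.878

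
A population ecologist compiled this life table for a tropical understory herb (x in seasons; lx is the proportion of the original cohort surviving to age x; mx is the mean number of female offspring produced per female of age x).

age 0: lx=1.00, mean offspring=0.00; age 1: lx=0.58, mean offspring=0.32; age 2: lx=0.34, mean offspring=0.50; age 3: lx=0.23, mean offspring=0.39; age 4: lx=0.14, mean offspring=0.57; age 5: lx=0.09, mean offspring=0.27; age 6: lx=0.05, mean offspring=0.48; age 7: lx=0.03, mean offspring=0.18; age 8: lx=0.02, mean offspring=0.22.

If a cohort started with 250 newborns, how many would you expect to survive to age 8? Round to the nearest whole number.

Expected survivors = N0 · l_8 = 250 × 0.02 = 5 → 5

5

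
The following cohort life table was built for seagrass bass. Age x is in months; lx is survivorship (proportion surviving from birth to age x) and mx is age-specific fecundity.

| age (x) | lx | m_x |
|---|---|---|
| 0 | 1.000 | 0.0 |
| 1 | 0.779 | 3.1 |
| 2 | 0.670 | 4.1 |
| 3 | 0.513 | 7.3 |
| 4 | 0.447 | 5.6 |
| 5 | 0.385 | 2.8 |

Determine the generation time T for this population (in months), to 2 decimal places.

2.77

lx·mx: 0, 2.4149, 2.747, 3.7449, 2.5032, 1.078 → R0 = 12.488
x·lx·mx: 0, 2.4149, 5.494, 11.2347, 10.0128, 5.39 → Σ = 34.5464
T = 34.5464 / 12.488 = 2.766368… → 2.77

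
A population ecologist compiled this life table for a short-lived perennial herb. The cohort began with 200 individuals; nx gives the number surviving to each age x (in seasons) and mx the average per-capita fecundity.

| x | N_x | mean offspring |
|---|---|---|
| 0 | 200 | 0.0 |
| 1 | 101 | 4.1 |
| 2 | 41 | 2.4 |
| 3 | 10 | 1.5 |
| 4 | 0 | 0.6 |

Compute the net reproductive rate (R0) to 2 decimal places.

2.64

lx = nx/n0 = nx/200: 1, 0.505, 0.205, 0.05, 0
lx·mx by age: 0, 2.0705, 0.492, 0.075, 0
R0 = Σ lx·mx = 2.6375 → 2.64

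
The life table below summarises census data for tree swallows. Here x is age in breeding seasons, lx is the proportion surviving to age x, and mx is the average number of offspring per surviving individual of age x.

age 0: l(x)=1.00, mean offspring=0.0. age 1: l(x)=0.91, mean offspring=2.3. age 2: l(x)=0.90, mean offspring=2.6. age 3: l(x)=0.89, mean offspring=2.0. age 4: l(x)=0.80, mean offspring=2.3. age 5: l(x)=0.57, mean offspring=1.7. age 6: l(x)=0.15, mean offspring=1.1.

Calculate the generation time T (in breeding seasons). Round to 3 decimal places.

2.755

lx·mx: 0, 2.093, 2.34, 1.78, 1.84, 0.969, 0.165 → R0 = 9.187
x·lx·mx: 0, 2.093, 4.68, 5.34, 7.36, 4.845, 0.99 → Σ = 25.308
T = 25.308 / 9.187 = 2.754762… → 2.755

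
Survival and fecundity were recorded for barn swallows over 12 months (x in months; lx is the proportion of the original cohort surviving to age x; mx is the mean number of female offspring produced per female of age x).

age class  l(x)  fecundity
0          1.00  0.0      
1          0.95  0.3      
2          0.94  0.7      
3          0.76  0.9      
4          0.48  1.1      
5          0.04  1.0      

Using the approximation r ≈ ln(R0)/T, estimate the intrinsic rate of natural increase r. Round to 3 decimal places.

R0 = Σ lx·mx = 0 + 0.285 + 0.658 + 0.684 + 0.528 + 0.04 = 2.195
Σ x·lx·mx = 5.965; T = 5.965/2.195 = 2.71754…
r ≈ ln(R0)/T = ln(2.195)/2.71754… = 0.2893… → 0.289

0.289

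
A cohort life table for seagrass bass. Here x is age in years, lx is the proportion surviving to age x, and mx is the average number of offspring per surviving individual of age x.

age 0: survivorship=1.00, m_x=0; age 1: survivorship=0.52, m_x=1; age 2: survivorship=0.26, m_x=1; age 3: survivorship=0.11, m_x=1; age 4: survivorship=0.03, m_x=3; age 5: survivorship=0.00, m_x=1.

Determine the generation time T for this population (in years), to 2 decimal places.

lx·mx: 0, 0.52, 0.26, 0.11, 0.09, 0 → R0 = 0.98
x·lx·mx: 0, 0.52, 0.52, 0.33, 0.36, 0 → Σ = 1.73
T = 1.73 / 0.98 = 1.765306… → 1.77

1.77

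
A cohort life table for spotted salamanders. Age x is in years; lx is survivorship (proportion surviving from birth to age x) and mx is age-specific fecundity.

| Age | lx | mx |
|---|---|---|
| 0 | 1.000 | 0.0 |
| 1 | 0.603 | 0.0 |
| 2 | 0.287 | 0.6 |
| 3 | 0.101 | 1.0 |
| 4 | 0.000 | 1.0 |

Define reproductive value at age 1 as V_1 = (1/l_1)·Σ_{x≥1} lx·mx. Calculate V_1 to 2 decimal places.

lx·mx for x ≥ 1: 0, 0.1722, 0.101, 0 → sum = 0.2732
V_1 = 0.2732 / l_1 = 0.2732 / 0.603 = 0.453068… → 0.45

0.45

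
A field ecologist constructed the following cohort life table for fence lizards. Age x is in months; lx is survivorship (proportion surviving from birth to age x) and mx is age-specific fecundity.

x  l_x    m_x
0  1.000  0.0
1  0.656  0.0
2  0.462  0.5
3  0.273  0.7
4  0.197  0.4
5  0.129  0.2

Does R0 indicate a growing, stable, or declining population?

R0 = Σ lx·mx = 0 + 0 + 0.231 + 0.1911 + 0.0788 + 0.0258 = 0.5267
R0 < 1, so the population is declining.

declining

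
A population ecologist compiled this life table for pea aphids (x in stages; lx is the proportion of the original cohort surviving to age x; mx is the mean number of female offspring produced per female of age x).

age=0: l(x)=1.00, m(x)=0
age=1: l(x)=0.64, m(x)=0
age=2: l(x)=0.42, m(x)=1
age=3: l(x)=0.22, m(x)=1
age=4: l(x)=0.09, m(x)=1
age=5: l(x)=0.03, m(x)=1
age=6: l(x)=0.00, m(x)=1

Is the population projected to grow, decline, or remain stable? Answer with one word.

declining

R0 = Σ lx·mx = 0 + 0 + 0.42 + 0.22 + 0.09 + 0.03 + 0 = 0.76
R0 < 1, so the population is declining.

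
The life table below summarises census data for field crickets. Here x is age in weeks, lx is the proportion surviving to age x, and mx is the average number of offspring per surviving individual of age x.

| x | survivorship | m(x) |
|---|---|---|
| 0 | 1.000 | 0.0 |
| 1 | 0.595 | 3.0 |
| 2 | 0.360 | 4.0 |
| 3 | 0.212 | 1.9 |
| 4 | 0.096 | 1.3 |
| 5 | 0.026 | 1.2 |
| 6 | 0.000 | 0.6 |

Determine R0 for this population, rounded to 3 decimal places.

3.784

lx·mx by age: 0, 1.785, 1.44, 0.4028, 0.1248, 0.0312, 0
R0 = Σ lx·mx = 3.7838 → 3.784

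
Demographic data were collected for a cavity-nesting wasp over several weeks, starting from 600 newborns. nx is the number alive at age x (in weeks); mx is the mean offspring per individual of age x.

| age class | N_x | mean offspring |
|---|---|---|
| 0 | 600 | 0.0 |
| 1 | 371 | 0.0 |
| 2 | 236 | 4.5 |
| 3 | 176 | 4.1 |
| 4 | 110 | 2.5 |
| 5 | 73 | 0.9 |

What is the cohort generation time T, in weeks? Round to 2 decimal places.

2.69

lx = nx/n0 = nx/600: 1, 0.61833…, 0.39333…, 0.29333…, 0.18333…, 0.12167…
lx·mx: 0, 0, 1.77…, 1.202667…, 0.458333…, 0.1095… → R0 = 3.5405…
x·lx·mx: 0, 0, 3.54…, 3.608…, 1.833333…, 0.5475… → Σ = 9.528833…
T = 9.528833… / 3.5405… = 2.691381… → 2.69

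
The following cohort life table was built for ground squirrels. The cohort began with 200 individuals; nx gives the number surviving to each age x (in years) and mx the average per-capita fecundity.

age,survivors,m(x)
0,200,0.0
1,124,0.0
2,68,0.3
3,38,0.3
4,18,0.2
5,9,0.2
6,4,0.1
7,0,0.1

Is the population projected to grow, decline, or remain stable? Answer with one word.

lx = nx/n0 = nx/200: 1, 0.62, 0.34, 0.19, 0.09, 0.045, 0.02, 0
R0 = Σ lx·mx = 0 + 0 + 0.102 + 0.057 + 0.018 + 0.009 + 0.002 + 0 = 0.188
R0 < 1, so the population is declining.

declining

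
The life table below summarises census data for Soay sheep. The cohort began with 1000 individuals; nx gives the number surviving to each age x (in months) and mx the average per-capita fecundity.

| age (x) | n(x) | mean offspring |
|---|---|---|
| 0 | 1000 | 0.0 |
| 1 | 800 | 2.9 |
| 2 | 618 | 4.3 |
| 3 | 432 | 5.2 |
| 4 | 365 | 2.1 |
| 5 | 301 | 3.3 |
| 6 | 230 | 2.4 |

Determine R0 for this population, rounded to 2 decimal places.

lx = nx/n0 = nx/1000: 1, 0.8, 0.618, 0.432, 0.365, 0.301, 0.23
lx·mx by age: 0, 2.32, 2.6574, 2.2464, 0.7665, 0.9933, 0.552
R0 = Σ lx·mx = 9.5356 → 9.54

9.54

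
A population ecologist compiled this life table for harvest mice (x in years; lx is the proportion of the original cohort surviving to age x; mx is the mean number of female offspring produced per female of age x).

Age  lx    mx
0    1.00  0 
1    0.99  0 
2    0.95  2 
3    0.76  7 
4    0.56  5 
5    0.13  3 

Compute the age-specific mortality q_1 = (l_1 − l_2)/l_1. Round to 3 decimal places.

q_1 = (l_1 − l_2) / l_1 = (0.99 − 0.95) / 0.99
     = 0.04 / 0.99 = 0.040404… → 0.040

0.040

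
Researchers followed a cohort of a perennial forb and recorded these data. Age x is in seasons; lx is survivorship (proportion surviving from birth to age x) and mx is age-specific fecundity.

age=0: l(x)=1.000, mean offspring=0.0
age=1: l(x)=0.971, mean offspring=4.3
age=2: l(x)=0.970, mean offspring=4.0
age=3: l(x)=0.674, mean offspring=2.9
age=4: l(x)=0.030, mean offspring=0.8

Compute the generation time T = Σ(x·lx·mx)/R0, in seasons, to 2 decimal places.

lx·mx: 0, 4.1753, 3.88, 1.9546, 0.024 → R0 = 10.0339
x·lx·mx: 0, 4.1753, 7.76, 5.8638, 0.096 → Σ = 17.8951
T = 17.8951 / 10.0339 = 1.783464… → 1.78

1.78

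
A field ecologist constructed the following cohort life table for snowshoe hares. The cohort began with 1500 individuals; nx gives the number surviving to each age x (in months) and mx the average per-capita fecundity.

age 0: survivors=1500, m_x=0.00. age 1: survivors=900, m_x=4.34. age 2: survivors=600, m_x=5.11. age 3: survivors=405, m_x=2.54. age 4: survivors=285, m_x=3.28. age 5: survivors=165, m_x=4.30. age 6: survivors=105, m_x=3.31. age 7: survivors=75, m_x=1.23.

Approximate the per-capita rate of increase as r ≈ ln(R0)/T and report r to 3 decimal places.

0.830

lx = nx/n0 = nx/1500: 1, 0.6, 0.4, 0.27, 0.19, 0.11, 0.07, 0.05
R0 = Σ lx·mx = 0 + 2.604 + 2.044 + 0.6858 + 0.6232 + 0.473 + 0.2317 + 0.0615 = 6.7232
Σ x·lx·mx = 15.4279; T = 15.4279/6.7232 = 2.29473…
r ≈ ln(R0)/T = ln(6.7232)/2.29473… = 0.83041… → 0.830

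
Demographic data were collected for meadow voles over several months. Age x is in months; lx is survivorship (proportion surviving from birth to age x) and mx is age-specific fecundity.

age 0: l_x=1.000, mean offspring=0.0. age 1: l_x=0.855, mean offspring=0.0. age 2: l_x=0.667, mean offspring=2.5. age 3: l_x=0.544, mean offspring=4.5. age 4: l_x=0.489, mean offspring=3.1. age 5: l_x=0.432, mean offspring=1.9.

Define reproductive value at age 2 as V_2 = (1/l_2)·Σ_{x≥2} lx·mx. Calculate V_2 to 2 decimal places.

lx·mx for x ≥ 2: 1.6675, 2.448, 1.5159, 0.8208 → sum = 6.4522
V_2 = 6.4522 / l_2 = 6.4522 / 0.667 = 9.673463… → 9.67

9.67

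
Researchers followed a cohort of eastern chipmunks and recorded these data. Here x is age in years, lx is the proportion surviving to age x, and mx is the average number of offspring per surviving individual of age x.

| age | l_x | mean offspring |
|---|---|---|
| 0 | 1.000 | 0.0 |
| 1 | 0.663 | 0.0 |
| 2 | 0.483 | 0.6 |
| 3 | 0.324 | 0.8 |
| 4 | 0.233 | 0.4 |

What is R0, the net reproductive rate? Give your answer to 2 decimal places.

lx·mx by age: 0, 0, 0.2898, 0.2592, 0.0932
R0 = Σ lx·mx = 0.6422 → 0.64

0.64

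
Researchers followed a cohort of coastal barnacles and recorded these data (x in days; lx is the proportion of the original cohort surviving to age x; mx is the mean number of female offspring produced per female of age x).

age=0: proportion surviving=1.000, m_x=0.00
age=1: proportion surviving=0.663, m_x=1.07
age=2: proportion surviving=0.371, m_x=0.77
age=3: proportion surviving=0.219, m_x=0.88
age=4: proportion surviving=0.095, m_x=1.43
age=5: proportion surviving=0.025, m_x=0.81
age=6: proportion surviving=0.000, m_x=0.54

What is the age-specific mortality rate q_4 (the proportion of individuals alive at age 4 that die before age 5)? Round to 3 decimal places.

q_4 = (l_4 − l_5) / l_4 = (0.095 − 0.025) / 0.095
     = 0.07 / 0.095 = 0.736842… → 0.737

0.737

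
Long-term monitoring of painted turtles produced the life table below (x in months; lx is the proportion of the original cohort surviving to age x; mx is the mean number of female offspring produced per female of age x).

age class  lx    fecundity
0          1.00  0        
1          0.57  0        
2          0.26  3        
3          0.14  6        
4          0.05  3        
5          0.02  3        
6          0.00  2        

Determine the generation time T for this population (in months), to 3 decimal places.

lx·mx: 0, 0, 0.78, 0.84, 0.15, 0.06, 0 → R0 = 1.83
x·lx·mx: 0, 0, 1.56, 2.52, 0.6, 0.3, 0 → Σ = 4.98
T = 4.98 / 1.83 = 2.721311… → 2.721

2.721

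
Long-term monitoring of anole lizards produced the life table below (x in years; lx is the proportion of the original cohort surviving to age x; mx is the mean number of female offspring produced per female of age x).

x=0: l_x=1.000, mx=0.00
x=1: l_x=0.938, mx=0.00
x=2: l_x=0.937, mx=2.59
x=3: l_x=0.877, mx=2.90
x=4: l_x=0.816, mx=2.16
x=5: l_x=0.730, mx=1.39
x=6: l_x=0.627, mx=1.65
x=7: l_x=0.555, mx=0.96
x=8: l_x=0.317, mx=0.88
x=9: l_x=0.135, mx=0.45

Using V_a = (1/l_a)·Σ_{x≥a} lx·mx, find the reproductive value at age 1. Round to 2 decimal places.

lx·mx for x ≥ 1: 0, 2.42683, 2.5433, 1.76256, 1.0147, 1.03455, 0.5328, 0.27896, 0.06075 → sum = 9.65445
V_1 = 9.65445 / l_1 = 9.65445 / 0.938 = 10.292591… → 10.29

10.29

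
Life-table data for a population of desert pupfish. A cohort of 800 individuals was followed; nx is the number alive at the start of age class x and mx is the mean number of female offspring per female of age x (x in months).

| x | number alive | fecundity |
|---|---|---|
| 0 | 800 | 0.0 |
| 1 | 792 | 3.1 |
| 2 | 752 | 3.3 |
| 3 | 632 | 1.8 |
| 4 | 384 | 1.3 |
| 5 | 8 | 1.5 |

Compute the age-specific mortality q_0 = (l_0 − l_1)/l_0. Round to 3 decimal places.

lx = nx/n0 = nx/800: 1, 0.99, 0.94, 0.79, 0.48, 0.01
q_0 = (l_0 − l_1) / l_0 = (1 − 0.99) / 1
     = 0.01 / 1 = 0.01 → 0.010

0.010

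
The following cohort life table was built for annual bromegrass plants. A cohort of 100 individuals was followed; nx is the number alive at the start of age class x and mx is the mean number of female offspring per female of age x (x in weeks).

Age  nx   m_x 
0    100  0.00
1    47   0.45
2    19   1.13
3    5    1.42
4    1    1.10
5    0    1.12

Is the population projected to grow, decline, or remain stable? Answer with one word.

declining

lx = nx/n0 = nx/100: 1, 0.47, 0.19, 0.05, 0.01, 0
R0 = Σ lx·mx = 0 + 0.2115 + 0.2147 + 0.071 + 0.011 + 0 = 0.5082
R0 < 1, so the population is declining.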